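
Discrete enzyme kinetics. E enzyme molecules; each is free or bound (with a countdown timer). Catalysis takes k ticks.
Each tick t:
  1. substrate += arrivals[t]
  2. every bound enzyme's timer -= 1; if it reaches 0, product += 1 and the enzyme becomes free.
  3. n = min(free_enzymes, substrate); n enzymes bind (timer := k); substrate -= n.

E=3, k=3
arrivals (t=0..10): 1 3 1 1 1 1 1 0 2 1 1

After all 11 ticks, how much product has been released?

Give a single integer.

t=0: arr=1 -> substrate=0 bound=1 product=0
t=1: arr=3 -> substrate=1 bound=3 product=0
t=2: arr=1 -> substrate=2 bound=3 product=0
t=3: arr=1 -> substrate=2 bound=3 product=1
t=4: arr=1 -> substrate=1 bound=3 product=3
t=5: arr=1 -> substrate=2 bound=3 product=3
t=6: arr=1 -> substrate=2 bound=3 product=4
t=7: arr=0 -> substrate=0 bound=3 product=6
t=8: arr=2 -> substrate=2 bound=3 product=6
t=9: arr=1 -> substrate=2 bound=3 product=7
t=10: arr=1 -> substrate=1 bound=3 product=9

Answer: 9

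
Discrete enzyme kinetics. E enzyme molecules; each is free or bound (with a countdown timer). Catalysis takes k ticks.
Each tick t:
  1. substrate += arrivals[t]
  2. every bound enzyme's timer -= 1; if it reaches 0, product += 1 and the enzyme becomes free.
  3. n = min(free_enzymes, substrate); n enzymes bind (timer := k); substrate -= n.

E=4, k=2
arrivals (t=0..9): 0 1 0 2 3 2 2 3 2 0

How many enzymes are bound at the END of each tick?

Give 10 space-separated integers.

t=0: arr=0 -> substrate=0 bound=0 product=0
t=1: arr=1 -> substrate=0 bound=1 product=0
t=2: arr=0 -> substrate=0 bound=1 product=0
t=3: arr=2 -> substrate=0 bound=2 product=1
t=4: arr=3 -> substrate=1 bound=4 product=1
t=5: arr=2 -> substrate=1 bound=4 product=3
t=6: arr=2 -> substrate=1 bound=4 product=5
t=7: arr=3 -> substrate=2 bound=4 product=7
t=8: arr=2 -> substrate=2 bound=4 product=9
t=9: arr=0 -> substrate=0 bound=4 product=11

Answer: 0 1 1 2 4 4 4 4 4 4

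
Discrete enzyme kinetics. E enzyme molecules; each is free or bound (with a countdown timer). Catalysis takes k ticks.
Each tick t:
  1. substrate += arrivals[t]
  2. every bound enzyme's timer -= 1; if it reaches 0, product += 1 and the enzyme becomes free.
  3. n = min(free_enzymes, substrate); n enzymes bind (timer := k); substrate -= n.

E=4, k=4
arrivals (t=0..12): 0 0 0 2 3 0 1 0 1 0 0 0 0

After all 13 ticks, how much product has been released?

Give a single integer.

Answer: 7

Derivation:
t=0: arr=0 -> substrate=0 bound=0 product=0
t=1: arr=0 -> substrate=0 bound=0 product=0
t=2: arr=0 -> substrate=0 bound=0 product=0
t=3: arr=2 -> substrate=0 bound=2 product=0
t=4: arr=3 -> substrate=1 bound=4 product=0
t=5: arr=0 -> substrate=1 bound=4 product=0
t=6: arr=1 -> substrate=2 bound=4 product=0
t=7: arr=0 -> substrate=0 bound=4 product=2
t=8: arr=1 -> substrate=0 bound=3 product=4
t=9: arr=0 -> substrate=0 bound=3 product=4
t=10: arr=0 -> substrate=0 bound=3 product=4
t=11: arr=0 -> substrate=0 bound=1 product=6
t=12: arr=0 -> substrate=0 bound=0 product=7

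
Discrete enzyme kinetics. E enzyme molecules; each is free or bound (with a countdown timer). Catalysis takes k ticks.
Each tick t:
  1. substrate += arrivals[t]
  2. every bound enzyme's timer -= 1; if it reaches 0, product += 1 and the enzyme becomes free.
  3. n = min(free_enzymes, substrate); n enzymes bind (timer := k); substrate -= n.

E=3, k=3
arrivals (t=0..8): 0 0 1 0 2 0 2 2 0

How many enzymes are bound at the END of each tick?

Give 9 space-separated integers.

Answer: 0 0 1 1 3 2 3 3 3

Derivation:
t=0: arr=0 -> substrate=0 bound=0 product=0
t=1: arr=0 -> substrate=0 bound=0 product=0
t=2: arr=1 -> substrate=0 bound=1 product=0
t=3: arr=0 -> substrate=0 bound=1 product=0
t=4: arr=2 -> substrate=0 bound=3 product=0
t=5: arr=0 -> substrate=0 bound=2 product=1
t=6: arr=2 -> substrate=1 bound=3 product=1
t=7: arr=2 -> substrate=1 bound=3 product=3
t=8: arr=0 -> substrate=1 bound=3 product=3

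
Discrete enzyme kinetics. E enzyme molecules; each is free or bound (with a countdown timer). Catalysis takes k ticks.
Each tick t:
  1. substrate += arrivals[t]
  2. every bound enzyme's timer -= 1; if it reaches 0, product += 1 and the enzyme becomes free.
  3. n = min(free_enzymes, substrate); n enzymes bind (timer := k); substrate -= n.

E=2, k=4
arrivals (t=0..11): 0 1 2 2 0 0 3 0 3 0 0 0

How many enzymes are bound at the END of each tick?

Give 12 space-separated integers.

t=0: arr=0 -> substrate=0 bound=0 product=0
t=1: arr=1 -> substrate=0 bound=1 product=0
t=2: arr=2 -> substrate=1 bound=2 product=0
t=3: arr=2 -> substrate=3 bound=2 product=0
t=4: arr=0 -> substrate=3 bound=2 product=0
t=5: arr=0 -> substrate=2 bound=2 product=1
t=6: arr=3 -> substrate=4 bound=2 product=2
t=7: arr=0 -> substrate=4 bound=2 product=2
t=8: arr=3 -> substrate=7 bound=2 product=2
t=9: arr=0 -> substrate=6 bound=2 product=3
t=10: arr=0 -> substrate=5 bound=2 product=4
t=11: arr=0 -> substrate=5 bound=2 product=4

Answer: 0 1 2 2 2 2 2 2 2 2 2 2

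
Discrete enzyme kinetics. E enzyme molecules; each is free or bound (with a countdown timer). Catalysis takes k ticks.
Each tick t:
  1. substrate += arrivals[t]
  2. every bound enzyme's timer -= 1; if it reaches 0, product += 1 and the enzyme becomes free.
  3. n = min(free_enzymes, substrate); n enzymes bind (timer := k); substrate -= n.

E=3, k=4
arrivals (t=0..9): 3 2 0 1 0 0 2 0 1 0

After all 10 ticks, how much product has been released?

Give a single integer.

Answer: 6

Derivation:
t=0: arr=3 -> substrate=0 bound=3 product=0
t=1: arr=2 -> substrate=2 bound=3 product=0
t=2: arr=0 -> substrate=2 bound=3 product=0
t=3: arr=1 -> substrate=3 bound=3 product=0
t=4: arr=0 -> substrate=0 bound=3 product=3
t=5: arr=0 -> substrate=0 bound=3 product=3
t=6: arr=2 -> substrate=2 bound=3 product=3
t=7: arr=0 -> substrate=2 bound=3 product=3
t=8: arr=1 -> substrate=0 bound=3 product=6
t=9: arr=0 -> substrate=0 bound=3 product=6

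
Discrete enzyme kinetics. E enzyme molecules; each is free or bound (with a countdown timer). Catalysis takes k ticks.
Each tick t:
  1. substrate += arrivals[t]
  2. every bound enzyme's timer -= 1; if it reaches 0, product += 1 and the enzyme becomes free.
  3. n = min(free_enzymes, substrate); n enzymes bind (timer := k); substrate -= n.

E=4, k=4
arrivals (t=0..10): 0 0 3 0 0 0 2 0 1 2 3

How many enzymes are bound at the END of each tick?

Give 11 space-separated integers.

Answer: 0 0 3 3 3 3 2 2 3 4 4

Derivation:
t=0: arr=0 -> substrate=0 bound=0 product=0
t=1: arr=0 -> substrate=0 bound=0 product=0
t=2: arr=3 -> substrate=0 bound=3 product=0
t=3: arr=0 -> substrate=0 bound=3 product=0
t=4: arr=0 -> substrate=0 bound=3 product=0
t=5: arr=0 -> substrate=0 bound=3 product=0
t=6: arr=2 -> substrate=0 bound=2 product=3
t=7: arr=0 -> substrate=0 bound=2 product=3
t=8: arr=1 -> substrate=0 bound=3 product=3
t=9: arr=2 -> substrate=1 bound=4 product=3
t=10: arr=3 -> substrate=2 bound=4 product=5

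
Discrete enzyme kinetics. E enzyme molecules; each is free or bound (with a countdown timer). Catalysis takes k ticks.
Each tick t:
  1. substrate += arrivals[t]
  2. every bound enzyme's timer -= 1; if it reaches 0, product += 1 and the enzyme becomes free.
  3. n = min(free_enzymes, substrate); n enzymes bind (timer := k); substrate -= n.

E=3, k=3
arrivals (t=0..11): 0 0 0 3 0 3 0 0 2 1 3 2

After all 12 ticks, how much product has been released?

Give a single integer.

t=0: arr=0 -> substrate=0 bound=0 product=0
t=1: arr=0 -> substrate=0 bound=0 product=0
t=2: arr=0 -> substrate=0 bound=0 product=0
t=3: arr=3 -> substrate=0 bound=3 product=0
t=4: arr=0 -> substrate=0 bound=3 product=0
t=5: arr=3 -> substrate=3 bound=3 product=0
t=6: arr=0 -> substrate=0 bound=3 product=3
t=7: arr=0 -> substrate=0 bound=3 product=3
t=8: arr=2 -> substrate=2 bound=3 product=3
t=9: arr=1 -> substrate=0 bound=3 product=6
t=10: arr=3 -> substrate=3 bound=3 product=6
t=11: arr=2 -> substrate=5 bound=3 product=6

Answer: 6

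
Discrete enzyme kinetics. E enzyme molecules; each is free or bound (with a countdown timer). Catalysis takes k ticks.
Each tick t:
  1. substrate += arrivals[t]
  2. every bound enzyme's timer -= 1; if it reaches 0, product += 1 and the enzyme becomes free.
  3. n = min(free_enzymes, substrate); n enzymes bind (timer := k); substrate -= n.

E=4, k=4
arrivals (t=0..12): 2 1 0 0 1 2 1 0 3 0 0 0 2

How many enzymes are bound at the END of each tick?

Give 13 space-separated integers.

t=0: arr=2 -> substrate=0 bound=2 product=0
t=1: arr=1 -> substrate=0 bound=3 product=0
t=2: arr=0 -> substrate=0 bound=3 product=0
t=3: arr=0 -> substrate=0 bound=3 product=0
t=4: arr=1 -> substrate=0 bound=2 product=2
t=5: arr=2 -> substrate=0 bound=3 product=3
t=6: arr=1 -> substrate=0 bound=4 product=3
t=7: arr=0 -> substrate=0 bound=4 product=3
t=8: arr=3 -> substrate=2 bound=4 product=4
t=9: arr=0 -> substrate=0 bound=4 product=6
t=10: arr=0 -> substrate=0 bound=3 product=7
t=11: arr=0 -> substrate=0 bound=3 product=7
t=12: arr=2 -> substrate=0 bound=4 product=8

Answer: 2 3 3 3 2 3 4 4 4 4 3 3 4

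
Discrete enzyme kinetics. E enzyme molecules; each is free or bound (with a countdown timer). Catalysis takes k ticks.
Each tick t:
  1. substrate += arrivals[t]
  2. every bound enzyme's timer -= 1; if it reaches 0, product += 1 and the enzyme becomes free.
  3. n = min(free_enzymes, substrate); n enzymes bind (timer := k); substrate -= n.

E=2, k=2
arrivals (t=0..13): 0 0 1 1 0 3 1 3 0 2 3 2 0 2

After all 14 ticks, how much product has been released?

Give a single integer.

Answer: 10

Derivation:
t=0: arr=0 -> substrate=0 bound=0 product=0
t=1: arr=0 -> substrate=0 bound=0 product=0
t=2: arr=1 -> substrate=0 bound=1 product=0
t=3: arr=1 -> substrate=0 bound=2 product=0
t=4: arr=0 -> substrate=0 bound=1 product=1
t=5: arr=3 -> substrate=1 bound=2 product=2
t=6: arr=1 -> substrate=2 bound=2 product=2
t=7: arr=3 -> substrate=3 bound=2 product=4
t=8: arr=0 -> substrate=3 bound=2 product=4
t=9: arr=2 -> substrate=3 bound=2 product=6
t=10: arr=3 -> substrate=6 bound=2 product=6
t=11: arr=2 -> substrate=6 bound=2 product=8
t=12: arr=0 -> substrate=6 bound=2 product=8
t=13: arr=2 -> substrate=6 bound=2 product=10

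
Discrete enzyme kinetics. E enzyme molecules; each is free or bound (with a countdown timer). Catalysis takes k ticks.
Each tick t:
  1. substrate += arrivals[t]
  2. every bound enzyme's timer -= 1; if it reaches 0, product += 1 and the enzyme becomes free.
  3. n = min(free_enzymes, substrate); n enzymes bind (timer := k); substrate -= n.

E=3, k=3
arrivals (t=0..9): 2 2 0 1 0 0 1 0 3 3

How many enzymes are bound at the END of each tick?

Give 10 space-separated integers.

Answer: 2 3 3 3 2 2 1 1 3 3

Derivation:
t=0: arr=2 -> substrate=0 bound=2 product=0
t=1: arr=2 -> substrate=1 bound=3 product=0
t=2: arr=0 -> substrate=1 bound=3 product=0
t=3: arr=1 -> substrate=0 bound=3 product=2
t=4: arr=0 -> substrate=0 bound=2 product=3
t=5: arr=0 -> substrate=0 bound=2 product=3
t=6: arr=1 -> substrate=0 bound=1 product=5
t=7: arr=0 -> substrate=0 bound=1 product=5
t=8: arr=3 -> substrate=1 bound=3 product=5
t=9: arr=3 -> substrate=3 bound=3 product=6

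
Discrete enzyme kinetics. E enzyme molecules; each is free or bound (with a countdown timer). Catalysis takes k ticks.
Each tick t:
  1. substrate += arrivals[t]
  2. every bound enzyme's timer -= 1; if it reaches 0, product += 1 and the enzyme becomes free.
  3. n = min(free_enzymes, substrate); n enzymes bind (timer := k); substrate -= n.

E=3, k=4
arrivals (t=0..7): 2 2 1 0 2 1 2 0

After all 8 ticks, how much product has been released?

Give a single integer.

t=0: arr=2 -> substrate=0 bound=2 product=0
t=1: arr=2 -> substrate=1 bound=3 product=0
t=2: arr=1 -> substrate=2 bound=3 product=0
t=3: arr=0 -> substrate=2 bound=3 product=0
t=4: arr=2 -> substrate=2 bound=3 product=2
t=5: arr=1 -> substrate=2 bound=3 product=3
t=6: arr=2 -> substrate=4 bound=3 product=3
t=7: arr=0 -> substrate=4 bound=3 product=3

Answer: 3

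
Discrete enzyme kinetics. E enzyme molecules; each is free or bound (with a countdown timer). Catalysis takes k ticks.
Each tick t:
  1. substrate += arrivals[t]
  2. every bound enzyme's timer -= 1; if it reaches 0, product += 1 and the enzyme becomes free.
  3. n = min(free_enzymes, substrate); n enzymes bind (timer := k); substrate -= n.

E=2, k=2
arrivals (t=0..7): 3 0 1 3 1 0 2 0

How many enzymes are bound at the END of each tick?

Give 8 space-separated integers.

t=0: arr=3 -> substrate=1 bound=2 product=0
t=1: arr=0 -> substrate=1 bound=2 product=0
t=2: arr=1 -> substrate=0 bound=2 product=2
t=3: arr=3 -> substrate=3 bound=2 product=2
t=4: arr=1 -> substrate=2 bound=2 product=4
t=5: arr=0 -> substrate=2 bound=2 product=4
t=6: arr=2 -> substrate=2 bound=2 product=6
t=7: arr=0 -> substrate=2 bound=2 product=6

Answer: 2 2 2 2 2 2 2 2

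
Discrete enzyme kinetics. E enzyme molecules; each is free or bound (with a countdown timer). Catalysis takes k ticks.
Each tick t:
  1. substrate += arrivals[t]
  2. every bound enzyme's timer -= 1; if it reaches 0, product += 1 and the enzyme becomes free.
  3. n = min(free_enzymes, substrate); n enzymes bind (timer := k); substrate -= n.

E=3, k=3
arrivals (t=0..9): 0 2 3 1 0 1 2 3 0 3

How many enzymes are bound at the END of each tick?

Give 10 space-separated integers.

Answer: 0 2 3 3 3 3 3 3 3 3

Derivation:
t=0: arr=0 -> substrate=0 bound=0 product=0
t=1: arr=2 -> substrate=0 bound=2 product=0
t=2: arr=3 -> substrate=2 bound=3 product=0
t=3: arr=1 -> substrate=3 bound=3 product=0
t=4: arr=0 -> substrate=1 bound=3 product=2
t=5: arr=1 -> substrate=1 bound=3 product=3
t=6: arr=2 -> substrate=3 bound=3 product=3
t=7: arr=3 -> substrate=4 bound=3 product=5
t=8: arr=0 -> substrate=3 bound=3 product=6
t=9: arr=3 -> substrate=6 bound=3 product=6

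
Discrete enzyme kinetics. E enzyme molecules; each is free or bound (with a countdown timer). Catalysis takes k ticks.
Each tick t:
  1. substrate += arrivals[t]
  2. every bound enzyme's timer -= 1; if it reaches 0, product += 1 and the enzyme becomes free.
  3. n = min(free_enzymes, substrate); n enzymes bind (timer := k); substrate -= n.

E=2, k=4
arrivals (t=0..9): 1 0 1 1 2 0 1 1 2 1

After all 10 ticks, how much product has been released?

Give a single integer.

t=0: arr=1 -> substrate=0 bound=1 product=0
t=1: arr=0 -> substrate=0 bound=1 product=0
t=2: arr=1 -> substrate=0 bound=2 product=0
t=3: arr=1 -> substrate=1 bound=2 product=0
t=4: arr=2 -> substrate=2 bound=2 product=1
t=5: arr=0 -> substrate=2 bound=2 product=1
t=6: arr=1 -> substrate=2 bound=2 product=2
t=7: arr=1 -> substrate=3 bound=2 product=2
t=8: arr=2 -> substrate=4 bound=2 product=3
t=9: arr=1 -> substrate=5 bound=2 product=3

Answer: 3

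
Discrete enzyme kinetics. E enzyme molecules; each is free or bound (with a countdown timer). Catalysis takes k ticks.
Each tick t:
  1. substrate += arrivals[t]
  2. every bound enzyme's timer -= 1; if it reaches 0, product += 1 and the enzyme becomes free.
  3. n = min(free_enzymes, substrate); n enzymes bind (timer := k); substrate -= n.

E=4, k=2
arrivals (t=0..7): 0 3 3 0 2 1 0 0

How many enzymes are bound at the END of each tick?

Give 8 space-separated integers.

t=0: arr=0 -> substrate=0 bound=0 product=0
t=1: arr=3 -> substrate=0 bound=3 product=0
t=2: arr=3 -> substrate=2 bound=4 product=0
t=3: arr=0 -> substrate=0 bound=3 product=3
t=4: arr=2 -> substrate=0 bound=4 product=4
t=5: arr=1 -> substrate=0 bound=3 product=6
t=6: arr=0 -> substrate=0 bound=1 product=8
t=7: arr=0 -> substrate=0 bound=0 product=9

Answer: 0 3 4 3 4 3 1 0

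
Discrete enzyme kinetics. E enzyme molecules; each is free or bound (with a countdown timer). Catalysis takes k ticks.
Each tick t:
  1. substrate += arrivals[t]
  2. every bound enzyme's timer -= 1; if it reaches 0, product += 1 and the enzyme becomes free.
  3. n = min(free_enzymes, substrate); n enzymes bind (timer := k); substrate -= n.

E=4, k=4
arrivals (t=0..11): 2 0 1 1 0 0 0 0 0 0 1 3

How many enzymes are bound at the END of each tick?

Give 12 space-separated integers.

Answer: 2 2 3 4 2 2 1 0 0 0 1 4

Derivation:
t=0: arr=2 -> substrate=0 bound=2 product=0
t=1: arr=0 -> substrate=0 bound=2 product=0
t=2: arr=1 -> substrate=0 bound=3 product=0
t=3: arr=1 -> substrate=0 bound=4 product=0
t=4: arr=0 -> substrate=0 bound=2 product=2
t=5: arr=0 -> substrate=0 bound=2 product=2
t=6: arr=0 -> substrate=0 bound=1 product=3
t=7: arr=0 -> substrate=0 bound=0 product=4
t=8: arr=0 -> substrate=0 bound=0 product=4
t=9: arr=0 -> substrate=0 bound=0 product=4
t=10: arr=1 -> substrate=0 bound=1 product=4
t=11: arr=3 -> substrate=0 bound=4 product=4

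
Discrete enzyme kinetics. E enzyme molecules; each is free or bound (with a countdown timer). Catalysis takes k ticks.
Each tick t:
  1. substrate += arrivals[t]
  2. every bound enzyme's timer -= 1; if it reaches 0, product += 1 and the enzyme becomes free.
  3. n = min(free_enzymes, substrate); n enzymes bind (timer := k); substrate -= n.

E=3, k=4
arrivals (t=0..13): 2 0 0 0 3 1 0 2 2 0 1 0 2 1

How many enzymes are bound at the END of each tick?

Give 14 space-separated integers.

t=0: arr=2 -> substrate=0 bound=2 product=0
t=1: arr=0 -> substrate=0 bound=2 product=0
t=2: arr=0 -> substrate=0 bound=2 product=0
t=3: arr=0 -> substrate=0 bound=2 product=0
t=4: arr=3 -> substrate=0 bound=3 product=2
t=5: arr=1 -> substrate=1 bound=3 product=2
t=6: arr=0 -> substrate=1 bound=3 product=2
t=7: arr=2 -> substrate=3 bound=3 product=2
t=8: arr=2 -> substrate=2 bound=3 product=5
t=9: arr=0 -> substrate=2 bound=3 product=5
t=10: arr=1 -> substrate=3 bound=3 product=5
t=11: arr=0 -> substrate=3 bound=3 product=5
t=12: arr=2 -> substrate=2 bound=3 product=8
t=13: arr=1 -> substrate=3 bound=3 product=8

Answer: 2 2 2 2 3 3 3 3 3 3 3 3 3 3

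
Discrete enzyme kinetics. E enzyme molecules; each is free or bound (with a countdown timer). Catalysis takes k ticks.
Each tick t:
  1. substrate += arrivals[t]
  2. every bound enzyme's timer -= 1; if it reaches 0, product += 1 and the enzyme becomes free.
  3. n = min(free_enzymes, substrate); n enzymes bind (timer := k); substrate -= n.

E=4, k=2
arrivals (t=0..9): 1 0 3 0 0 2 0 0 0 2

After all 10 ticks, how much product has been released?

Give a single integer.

Answer: 6

Derivation:
t=0: arr=1 -> substrate=0 bound=1 product=0
t=1: arr=0 -> substrate=0 bound=1 product=0
t=2: arr=3 -> substrate=0 bound=3 product=1
t=3: arr=0 -> substrate=0 bound=3 product=1
t=4: arr=0 -> substrate=0 bound=0 product=4
t=5: arr=2 -> substrate=0 bound=2 product=4
t=6: arr=0 -> substrate=0 bound=2 product=4
t=7: arr=0 -> substrate=0 bound=0 product=6
t=8: arr=0 -> substrate=0 bound=0 product=6
t=9: arr=2 -> substrate=0 bound=2 product=6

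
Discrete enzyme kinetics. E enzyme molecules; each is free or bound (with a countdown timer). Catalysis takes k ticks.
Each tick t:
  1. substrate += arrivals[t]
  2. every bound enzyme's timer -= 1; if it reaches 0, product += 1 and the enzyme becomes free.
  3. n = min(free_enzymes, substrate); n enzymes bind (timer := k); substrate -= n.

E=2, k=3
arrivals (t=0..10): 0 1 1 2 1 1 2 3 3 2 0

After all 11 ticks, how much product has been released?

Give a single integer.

Answer: 5

Derivation:
t=0: arr=0 -> substrate=0 bound=0 product=0
t=1: arr=1 -> substrate=0 bound=1 product=0
t=2: arr=1 -> substrate=0 bound=2 product=0
t=3: arr=2 -> substrate=2 bound=2 product=0
t=4: arr=1 -> substrate=2 bound=2 product=1
t=5: arr=1 -> substrate=2 bound=2 product=2
t=6: arr=2 -> substrate=4 bound=2 product=2
t=7: arr=3 -> substrate=6 bound=2 product=3
t=8: arr=3 -> substrate=8 bound=2 product=4
t=9: arr=2 -> substrate=10 bound=2 product=4
t=10: arr=0 -> substrate=9 bound=2 product=5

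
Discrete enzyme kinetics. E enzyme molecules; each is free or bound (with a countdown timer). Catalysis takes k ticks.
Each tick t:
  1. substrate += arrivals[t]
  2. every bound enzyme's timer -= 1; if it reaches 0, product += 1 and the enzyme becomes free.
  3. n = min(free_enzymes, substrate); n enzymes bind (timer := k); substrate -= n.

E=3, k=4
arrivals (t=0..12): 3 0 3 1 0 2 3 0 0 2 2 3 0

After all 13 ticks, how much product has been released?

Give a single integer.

Answer: 9

Derivation:
t=0: arr=3 -> substrate=0 bound=3 product=0
t=1: arr=0 -> substrate=0 bound=3 product=0
t=2: arr=3 -> substrate=3 bound=3 product=0
t=3: arr=1 -> substrate=4 bound=3 product=0
t=4: arr=0 -> substrate=1 bound=3 product=3
t=5: arr=2 -> substrate=3 bound=3 product=3
t=6: arr=3 -> substrate=6 bound=3 product=3
t=7: arr=0 -> substrate=6 bound=3 product=3
t=8: arr=0 -> substrate=3 bound=3 product=6
t=9: arr=2 -> substrate=5 bound=3 product=6
t=10: arr=2 -> substrate=7 bound=3 product=6
t=11: arr=3 -> substrate=10 bound=3 product=6
t=12: arr=0 -> substrate=7 bound=3 product=9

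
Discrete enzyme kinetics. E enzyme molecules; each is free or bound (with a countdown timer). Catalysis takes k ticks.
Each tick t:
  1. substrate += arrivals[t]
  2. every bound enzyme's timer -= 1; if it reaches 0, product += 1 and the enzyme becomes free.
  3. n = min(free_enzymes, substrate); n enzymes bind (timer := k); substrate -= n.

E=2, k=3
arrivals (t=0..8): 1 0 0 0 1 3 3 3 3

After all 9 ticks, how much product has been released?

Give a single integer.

t=0: arr=1 -> substrate=0 bound=1 product=0
t=1: arr=0 -> substrate=0 bound=1 product=0
t=2: arr=0 -> substrate=0 bound=1 product=0
t=3: arr=0 -> substrate=0 bound=0 product=1
t=4: arr=1 -> substrate=0 bound=1 product=1
t=5: arr=3 -> substrate=2 bound=2 product=1
t=6: arr=3 -> substrate=5 bound=2 product=1
t=7: arr=3 -> substrate=7 bound=2 product=2
t=8: arr=3 -> substrate=9 bound=2 product=3

Answer: 3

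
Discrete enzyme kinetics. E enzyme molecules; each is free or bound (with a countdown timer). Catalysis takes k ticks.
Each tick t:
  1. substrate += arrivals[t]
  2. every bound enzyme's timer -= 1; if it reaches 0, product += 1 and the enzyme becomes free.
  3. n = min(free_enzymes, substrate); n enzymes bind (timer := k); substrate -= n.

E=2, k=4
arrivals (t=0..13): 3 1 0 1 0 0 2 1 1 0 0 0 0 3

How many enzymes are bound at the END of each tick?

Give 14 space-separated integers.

t=0: arr=3 -> substrate=1 bound=2 product=0
t=1: arr=1 -> substrate=2 bound=2 product=0
t=2: arr=0 -> substrate=2 bound=2 product=0
t=3: arr=1 -> substrate=3 bound=2 product=0
t=4: arr=0 -> substrate=1 bound=2 product=2
t=5: arr=0 -> substrate=1 bound=2 product=2
t=6: arr=2 -> substrate=3 bound=2 product=2
t=7: arr=1 -> substrate=4 bound=2 product=2
t=8: arr=1 -> substrate=3 bound=2 product=4
t=9: arr=0 -> substrate=3 bound=2 product=4
t=10: arr=0 -> substrate=3 bound=2 product=4
t=11: arr=0 -> substrate=3 bound=2 product=4
t=12: arr=0 -> substrate=1 bound=2 product=6
t=13: arr=3 -> substrate=4 bound=2 product=6

Answer: 2 2 2 2 2 2 2 2 2 2 2 2 2 2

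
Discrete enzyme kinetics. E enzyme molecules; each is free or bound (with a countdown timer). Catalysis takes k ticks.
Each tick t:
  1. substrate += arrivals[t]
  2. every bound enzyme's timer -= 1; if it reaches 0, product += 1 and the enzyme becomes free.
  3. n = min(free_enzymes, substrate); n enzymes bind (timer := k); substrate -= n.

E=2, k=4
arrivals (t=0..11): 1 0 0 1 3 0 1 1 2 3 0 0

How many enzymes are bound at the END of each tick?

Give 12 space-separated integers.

Answer: 1 1 1 2 2 2 2 2 2 2 2 2

Derivation:
t=0: arr=1 -> substrate=0 bound=1 product=0
t=1: arr=0 -> substrate=0 bound=1 product=0
t=2: arr=0 -> substrate=0 bound=1 product=0
t=3: arr=1 -> substrate=0 bound=2 product=0
t=4: arr=3 -> substrate=2 bound=2 product=1
t=5: arr=0 -> substrate=2 bound=2 product=1
t=6: arr=1 -> substrate=3 bound=2 product=1
t=7: arr=1 -> substrate=3 bound=2 product=2
t=8: arr=2 -> substrate=4 bound=2 product=3
t=9: arr=3 -> substrate=7 bound=2 product=3
t=10: arr=0 -> substrate=7 bound=2 product=3
t=11: arr=0 -> substrate=6 bound=2 product=4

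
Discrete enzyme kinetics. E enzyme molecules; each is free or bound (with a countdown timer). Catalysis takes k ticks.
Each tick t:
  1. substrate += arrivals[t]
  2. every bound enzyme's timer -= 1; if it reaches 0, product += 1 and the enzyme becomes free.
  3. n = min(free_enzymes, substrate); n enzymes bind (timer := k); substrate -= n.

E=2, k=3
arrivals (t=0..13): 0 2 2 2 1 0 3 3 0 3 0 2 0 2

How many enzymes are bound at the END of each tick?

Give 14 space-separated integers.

Answer: 0 2 2 2 2 2 2 2 2 2 2 2 2 2

Derivation:
t=0: arr=0 -> substrate=0 bound=0 product=0
t=1: arr=2 -> substrate=0 bound=2 product=0
t=2: arr=2 -> substrate=2 bound=2 product=0
t=3: arr=2 -> substrate=4 bound=2 product=0
t=4: arr=1 -> substrate=3 bound=2 product=2
t=5: arr=0 -> substrate=3 bound=2 product=2
t=6: arr=3 -> substrate=6 bound=2 product=2
t=7: arr=3 -> substrate=7 bound=2 product=4
t=8: arr=0 -> substrate=7 bound=2 product=4
t=9: arr=3 -> substrate=10 bound=2 product=4
t=10: arr=0 -> substrate=8 bound=2 product=6
t=11: arr=2 -> substrate=10 bound=2 product=6
t=12: arr=0 -> substrate=10 bound=2 product=6
t=13: arr=2 -> substrate=10 bound=2 product=8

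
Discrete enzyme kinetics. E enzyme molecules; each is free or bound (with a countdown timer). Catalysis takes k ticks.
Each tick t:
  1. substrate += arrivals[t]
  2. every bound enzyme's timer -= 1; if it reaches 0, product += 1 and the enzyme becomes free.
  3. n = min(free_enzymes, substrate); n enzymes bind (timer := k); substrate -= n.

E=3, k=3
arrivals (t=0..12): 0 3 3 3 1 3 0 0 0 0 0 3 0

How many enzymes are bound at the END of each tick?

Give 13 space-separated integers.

Answer: 0 3 3 3 3 3 3 3 3 3 3 3 3

Derivation:
t=0: arr=0 -> substrate=0 bound=0 product=0
t=1: arr=3 -> substrate=0 bound=3 product=0
t=2: arr=3 -> substrate=3 bound=3 product=0
t=3: arr=3 -> substrate=6 bound=3 product=0
t=4: arr=1 -> substrate=4 bound=3 product=3
t=5: arr=3 -> substrate=7 bound=3 product=3
t=6: arr=0 -> substrate=7 bound=3 product=3
t=7: arr=0 -> substrate=4 bound=3 product=6
t=8: arr=0 -> substrate=4 bound=3 product=6
t=9: arr=0 -> substrate=4 bound=3 product=6
t=10: arr=0 -> substrate=1 bound=3 product=9
t=11: arr=3 -> substrate=4 bound=3 product=9
t=12: arr=0 -> substrate=4 bound=3 product=9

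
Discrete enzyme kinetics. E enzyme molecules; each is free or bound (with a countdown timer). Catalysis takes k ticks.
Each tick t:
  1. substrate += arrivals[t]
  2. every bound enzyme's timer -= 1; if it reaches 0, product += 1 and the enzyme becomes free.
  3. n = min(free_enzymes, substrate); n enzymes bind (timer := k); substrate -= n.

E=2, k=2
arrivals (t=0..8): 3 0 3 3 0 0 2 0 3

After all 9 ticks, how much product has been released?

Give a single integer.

t=0: arr=3 -> substrate=1 bound=2 product=0
t=1: arr=0 -> substrate=1 bound=2 product=0
t=2: arr=3 -> substrate=2 bound=2 product=2
t=3: arr=3 -> substrate=5 bound=2 product=2
t=4: arr=0 -> substrate=3 bound=2 product=4
t=5: arr=0 -> substrate=3 bound=2 product=4
t=6: arr=2 -> substrate=3 bound=2 product=6
t=7: arr=0 -> substrate=3 bound=2 product=6
t=8: arr=3 -> substrate=4 bound=2 product=8

Answer: 8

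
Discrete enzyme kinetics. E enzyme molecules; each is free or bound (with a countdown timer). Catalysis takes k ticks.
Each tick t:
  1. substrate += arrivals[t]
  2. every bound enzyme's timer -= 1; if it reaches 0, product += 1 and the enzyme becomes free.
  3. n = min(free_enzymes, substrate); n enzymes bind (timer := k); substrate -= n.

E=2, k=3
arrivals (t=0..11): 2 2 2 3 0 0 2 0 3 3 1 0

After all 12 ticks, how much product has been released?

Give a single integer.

t=0: arr=2 -> substrate=0 bound=2 product=0
t=1: arr=2 -> substrate=2 bound=2 product=0
t=2: arr=2 -> substrate=4 bound=2 product=0
t=3: arr=3 -> substrate=5 bound=2 product=2
t=4: arr=0 -> substrate=5 bound=2 product=2
t=5: arr=0 -> substrate=5 bound=2 product=2
t=6: arr=2 -> substrate=5 bound=2 product=4
t=7: arr=0 -> substrate=5 bound=2 product=4
t=8: arr=3 -> substrate=8 bound=2 product=4
t=9: arr=3 -> substrate=9 bound=2 product=6
t=10: arr=1 -> substrate=10 bound=2 product=6
t=11: arr=0 -> substrate=10 bound=2 product=6

Answer: 6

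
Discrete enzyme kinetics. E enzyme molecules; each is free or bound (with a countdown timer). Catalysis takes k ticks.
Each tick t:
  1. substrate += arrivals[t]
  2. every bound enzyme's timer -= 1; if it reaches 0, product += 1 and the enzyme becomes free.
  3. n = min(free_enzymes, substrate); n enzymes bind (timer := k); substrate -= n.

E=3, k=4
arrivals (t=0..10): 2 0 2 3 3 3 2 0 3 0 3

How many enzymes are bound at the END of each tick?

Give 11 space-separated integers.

t=0: arr=2 -> substrate=0 bound=2 product=0
t=1: arr=0 -> substrate=0 bound=2 product=0
t=2: arr=2 -> substrate=1 bound=3 product=0
t=3: arr=3 -> substrate=4 bound=3 product=0
t=4: arr=3 -> substrate=5 bound=3 product=2
t=5: arr=3 -> substrate=8 bound=3 product=2
t=6: arr=2 -> substrate=9 bound=3 product=3
t=7: arr=0 -> substrate=9 bound=3 product=3
t=8: arr=3 -> substrate=10 bound=3 product=5
t=9: arr=0 -> substrate=10 bound=3 product=5
t=10: arr=3 -> substrate=12 bound=3 product=6

Answer: 2 2 3 3 3 3 3 3 3 3 3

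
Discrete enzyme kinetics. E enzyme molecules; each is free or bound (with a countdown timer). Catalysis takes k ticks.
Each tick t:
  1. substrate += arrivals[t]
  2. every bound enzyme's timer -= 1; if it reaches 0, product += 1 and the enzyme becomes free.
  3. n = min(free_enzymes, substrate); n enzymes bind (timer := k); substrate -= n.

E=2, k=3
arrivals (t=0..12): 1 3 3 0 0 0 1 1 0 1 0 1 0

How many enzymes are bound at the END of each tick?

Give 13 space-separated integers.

t=0: arr=1 -> substrate=0 bound=1 product=0
t=1: arr=3 -> substrate=2 bound=2 product=0
t=2: arr=3 -> substrate=5 bound=2 product=0
t=3: arr=0 -> substrate=4 bound=2 product=1
t=4: arr=0 -> substrate=3 bound=2 product=2
t=5: arr=0 -> substrate=3 bound=2 product=2
t=6: arr=1 -> substrate=3 bound=2 product=3
t=7: arr=1 -> substrate=3 bound=2 product=4
t=8: arr=0 -> substrate=3 bound=2 product=4
t=9: arr=1 -> substrate=3 bound=2 product=5
t=10: arr=0 -> substrate=2 bound=2 product=6
t=11: arr=1 -> substrate=3 bound=2 product=6
t=12: arr=0 -> substrate=2 bound=2 product=7

Answer: 1 2 2 2 2 2 2 2 2 2 2 2 2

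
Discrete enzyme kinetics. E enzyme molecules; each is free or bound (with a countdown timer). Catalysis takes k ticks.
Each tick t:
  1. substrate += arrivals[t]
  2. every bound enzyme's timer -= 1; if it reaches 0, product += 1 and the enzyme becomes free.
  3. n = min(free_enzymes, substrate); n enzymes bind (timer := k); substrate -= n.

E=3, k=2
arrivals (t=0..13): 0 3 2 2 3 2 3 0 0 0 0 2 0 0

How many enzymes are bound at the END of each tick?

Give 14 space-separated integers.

t=0: arr=0 -> substrate=0 bound=0 product=0
t=1: arr=3 -> substrate=0 bound=3 product=0
t=2: arr=2 -> substrate=2 bound=3 product=0
t=3: arr=2 -> substrate=1 bound=3 product=3
t=4: arr=3 -> substrate=4 bound=3 product=3
t=5: arr=2 -> substrate=3 bound=3 product=6
t=6: arr=3 -> substrate=6 bound=3 product=6
t=7: arr=0 -> substrate=3 bound=3 product=9
t=8: arr=0 -> substrate=3 bound=3 product=9
t=9: arr=0 -> substrate=0 bound=3 product=12
t=10: arr=0 -> substrate=0 bound=3 product=12
t=11: arr=2 -> substrate=0 bound=2 product=15
t=12: arr=0 -> substrate=0 bound=2 product=15
t=13: arr=0 -> substrate=0 bound=0 product=17

Answer: 0 3 3 3 3 3 3 3 3 3 3 2 2 0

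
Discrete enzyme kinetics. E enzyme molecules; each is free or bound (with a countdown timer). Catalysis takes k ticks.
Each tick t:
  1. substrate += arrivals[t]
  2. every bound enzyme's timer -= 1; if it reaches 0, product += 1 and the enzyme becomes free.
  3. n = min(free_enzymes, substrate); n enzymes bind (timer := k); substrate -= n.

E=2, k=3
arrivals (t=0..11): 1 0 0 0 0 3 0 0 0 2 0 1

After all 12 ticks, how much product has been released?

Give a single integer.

t=0: arr=1 -> substrate=0 bound=1 product=0
t=1: arr=0 -> substrate=0 bound=1 product=0
t=2: arr=0 -> substrate=0 bound=1 product=0
t=3: arr=0 -> substrate=0 bound=0 product=1
t=4: arr=0 -> substrate=0 bound=0 product=1
t=5: arr=3 -> substrate=1 bound=2 product=1
t=6: arr=0 -> substrate=1 bound=2 product=1
t=7: arr=0 -> substrate=1 bound=2 product=1
t=8: arr=0 -> substrate=0 bound=1 product=3
t=9: arr=2 -> substrate=1 bound=2 product=3
t=10: arr=0 -> substrate=1 bound=2 product=3
t=11: arr=1 -> substrate=1 bound=2 product=4

Answer: 4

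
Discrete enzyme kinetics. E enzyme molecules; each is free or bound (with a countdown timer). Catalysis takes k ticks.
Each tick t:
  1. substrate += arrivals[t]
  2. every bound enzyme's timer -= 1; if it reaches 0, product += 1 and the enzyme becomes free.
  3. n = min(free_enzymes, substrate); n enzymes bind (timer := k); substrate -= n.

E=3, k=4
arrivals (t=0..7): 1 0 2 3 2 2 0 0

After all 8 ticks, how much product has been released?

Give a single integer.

Answer: 3

Derivation:
t=0: arr=1 -> substrate=0 bound=1 product=0
t=1: arr=0 -> substrate=0 bound=1 product=0
t=2: arr=2 -> substrate=0 bound=3 product=0
t=3: arr=3 -> substrate=3 bound=3 product=0
t=4: arr=2 -> substrate=4 bound=3 product=1
t=5: arr=2 -> substrate=6 bound=3 product=1
t=6: arr=0 -> substrate=4 bound=3 product=3
t=7: arr=0 -> substrate=4 bound=3 product=3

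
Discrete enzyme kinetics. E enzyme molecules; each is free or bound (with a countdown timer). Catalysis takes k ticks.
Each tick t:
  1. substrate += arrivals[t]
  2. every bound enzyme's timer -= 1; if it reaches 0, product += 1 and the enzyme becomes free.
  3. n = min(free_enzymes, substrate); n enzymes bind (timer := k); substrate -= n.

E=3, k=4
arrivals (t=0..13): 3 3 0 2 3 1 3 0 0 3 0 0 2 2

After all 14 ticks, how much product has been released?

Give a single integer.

t=0: arr=3 -> substrate=0 bound=3 product=0
t=1: arr=3 -> substrate=3 bound=3 product=0
t=2: arr=0 -> substrate=3 bound=3 product=0
t=3: arr=2 -> substrate=5 bound=3 product=0
t=4: arr=3 -> substrate=5 bound=3 product=3
t=5: arr=1 -> substrate=6 bound=3 product=3
t=6: arr=3 -> substrate=9 bound=3 product=3
t=7: arr=0 -> substrate=9 bound=3 product=3
t=8: arr=0 -> substrate=6 bound=3 product=6
t=9: arr=3 -> substrate=9 bound=3 product=6
t=10: arr=0 -> substrate=9 bound=3 product=6
t=11: arr=0 -> substrate=9 bound=3 product=6
t=12: arr=2 -> substrate=8 bound=3 product=9
t=13: arr=2 -> substrate=10 bound=3 product=9

Answer: 9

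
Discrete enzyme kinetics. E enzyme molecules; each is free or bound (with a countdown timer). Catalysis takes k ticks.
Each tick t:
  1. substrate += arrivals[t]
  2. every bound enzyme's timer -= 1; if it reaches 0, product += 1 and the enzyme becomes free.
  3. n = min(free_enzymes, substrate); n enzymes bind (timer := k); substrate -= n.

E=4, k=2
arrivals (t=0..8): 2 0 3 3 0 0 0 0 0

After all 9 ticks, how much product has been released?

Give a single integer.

Answer: 8

Derivation:
t=0: arr=2 -> substrate=0 bound=2 product=0
t=1: arr=0 -> substrate=0 bound=2 product=0
t=2: arr=3 -> substrate=0 bound=3 product=2
t=3: arr=3 -> substrate=2 bound=4 product=2
t=4: arr=0 -> substrate=0 bound=3 product=5
t=5: arr=0 -> substrate=0 bound=2 product=6
t=6: arr=0 -> substrate=0 bound=0 product=8
t=7: arr=0 -> substrate=0 bound=0 product=8
t=8: arr=0 -> substrate=0 bound=0 product=8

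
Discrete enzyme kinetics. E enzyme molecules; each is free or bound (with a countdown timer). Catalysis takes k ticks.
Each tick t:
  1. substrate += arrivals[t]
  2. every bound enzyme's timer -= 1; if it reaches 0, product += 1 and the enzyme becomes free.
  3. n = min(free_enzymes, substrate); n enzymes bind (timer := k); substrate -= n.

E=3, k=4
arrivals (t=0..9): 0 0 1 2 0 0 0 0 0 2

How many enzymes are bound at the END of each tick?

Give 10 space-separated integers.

Answer: 0 0 1 3 3 3 2 0 0 2

Derivation:
t=0: arr=0 -> substrate=0 bound=0 product=0
t=1: arr=0 -> substrate=0 bound=0 product=0
t=2: arr=1 -> substrate=0 bound=1 product=0
t=3: arr=2 -> substrate=0 bound=3 product=0
t=4: arr=0 -> substrate=0 bound=3 product=0
t=5: arr=0 -> substrate=0 bound=3 product=0
t=6: arr=0 -> substrate=0 bound=2 product=1
t=7: arr=0 -> substrate=0 bound=0 product=3
t=8: arr=0 -> substrate=0 bound=0 product=3
t=9: arr=2 -> substrate=0 bound=2 product=3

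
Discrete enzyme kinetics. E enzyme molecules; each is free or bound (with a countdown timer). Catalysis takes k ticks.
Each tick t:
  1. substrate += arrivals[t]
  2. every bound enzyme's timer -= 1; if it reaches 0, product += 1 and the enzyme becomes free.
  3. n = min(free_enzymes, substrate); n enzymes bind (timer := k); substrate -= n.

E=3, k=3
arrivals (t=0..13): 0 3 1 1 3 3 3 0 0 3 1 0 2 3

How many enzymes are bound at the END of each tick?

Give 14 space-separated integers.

Answer: 0 3 3 3 3 3 3 3 3 3 3 3 3 3

Derivation:
t=0: arr=0 -> substrate=0 bound=0 product=0
t=1: arr=3 -> substrate=0 bound=3 product=0
t=2: arr=1 -> substrate=1 bound=3 product=0
t=3: arr=1 -> substrate=2 bound=3 product=0
t=4: arr=3 -> substrate=2 bound=3 product=3
t=5: arr=3 -> substrate=5 bound=3 product=3
t=6: arr=3 -> substrate=8 bound=3 product=3
t=7: arr=0 -> substrate=5 bound=3 product=6
t=8: arr=0 -> substrate=5 bound=3 product=6
t=9: arr=3 -> substrate=8 bound=3 product=6
t=10: arr=1 -> substrate=6 bound=3 product=9
t=11: arr=0 -> substrate=6 bound=3 product=9
t=12: arr=2 -> substrate=8 bound=3 product=9
t=13: arr=3 -> substrate=8 bound=3 product=12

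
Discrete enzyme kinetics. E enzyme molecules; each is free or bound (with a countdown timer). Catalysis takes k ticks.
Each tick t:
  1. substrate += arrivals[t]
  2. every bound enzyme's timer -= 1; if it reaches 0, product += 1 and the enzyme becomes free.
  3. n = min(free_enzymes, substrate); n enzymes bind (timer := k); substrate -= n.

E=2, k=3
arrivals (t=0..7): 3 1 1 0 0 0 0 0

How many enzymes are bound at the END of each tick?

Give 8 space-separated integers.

t=0: arr=3 -> substrate=1 bound=2 product=0
t=1: arr=1 -> substrate=2 bound=2 product=0
t=2: arr=1 -> substrate=3 bound=2 product=0
t=3: arr=0 -> substrate=1 bound=2 product=2
t=4: arr=0 -> substrate=1 bound=2 product=2
t=5: arr=0 -> substrate=1 bound=2 product=2
t=6: arr=0 -> substrate=0 bound=1 product=4
t=7: arr=0 -> substrate=0 bound=1 product=4

Answer: 2 2 2 2 2 2 1 1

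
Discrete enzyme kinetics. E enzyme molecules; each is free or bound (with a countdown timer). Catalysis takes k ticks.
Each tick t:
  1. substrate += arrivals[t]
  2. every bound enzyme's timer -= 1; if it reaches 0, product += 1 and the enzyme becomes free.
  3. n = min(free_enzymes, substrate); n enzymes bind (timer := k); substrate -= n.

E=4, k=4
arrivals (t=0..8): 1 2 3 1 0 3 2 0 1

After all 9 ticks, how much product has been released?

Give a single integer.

Answer: 5

Derivation:
t=0: arr=1 -> substrate=0 bound=1 product=0
t=1: arr=2 -> substrate=0 bound=3 product=0
t=2: arr=3 -> substrate=2 bound=4 product=0
t=3: arr=1 -> substrate=3 bound=4 product=0
t=4: arr=0 -> substrate=2 bound=4 product=1
t=5: arr=3 -> substrate=3 bound=4 product=3
t=6: arr=2 -> substrate=4 bound=4 product=4
t=7: arr=0 -> substrate=4 bound=4 product=4
t=8: arr=1 -> substrate=4 bound=4 product=5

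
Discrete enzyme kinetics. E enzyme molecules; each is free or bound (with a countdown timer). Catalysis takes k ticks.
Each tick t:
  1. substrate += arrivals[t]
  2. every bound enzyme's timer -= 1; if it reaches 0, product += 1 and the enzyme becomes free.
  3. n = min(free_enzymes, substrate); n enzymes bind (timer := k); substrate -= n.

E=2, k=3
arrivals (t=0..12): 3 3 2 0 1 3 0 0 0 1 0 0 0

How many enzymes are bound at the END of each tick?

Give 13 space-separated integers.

Answer: 2 2 2 2 2 2 2 2 2 2 2 2 2

Derivation:
t=0: arr=3 -> substrate=1 bound=2 product=0
t=1: arr=3 -> substrate=4 bound=2 product=0
t=2: arr=2 -> substrate=6 bound=2 product=0
t=3: arr=0 -> substrate=4 bound=2 product=2
t=4: arr=1 -> substrate=5 bound=2 product=2
t=5: arr=3 -> substrate=8 bound=2 product=2
t=6: arr=0 -> substrate=6 bound=2 product=4
t=7: arr=0 -> substrate=6 bound=2 product=4
t=8: arr=0 -> substrate=6 bound=2 product=4
t=9: arr=1 -> substrate=5 bound=2 product=6
t=10: arr=0 -> substrate=5 bound=2 product=6
t=11: arr=0 -> substrate=5 bound=2 product=6
t=12: arr=0 -> substrate=3 bound=2 product=8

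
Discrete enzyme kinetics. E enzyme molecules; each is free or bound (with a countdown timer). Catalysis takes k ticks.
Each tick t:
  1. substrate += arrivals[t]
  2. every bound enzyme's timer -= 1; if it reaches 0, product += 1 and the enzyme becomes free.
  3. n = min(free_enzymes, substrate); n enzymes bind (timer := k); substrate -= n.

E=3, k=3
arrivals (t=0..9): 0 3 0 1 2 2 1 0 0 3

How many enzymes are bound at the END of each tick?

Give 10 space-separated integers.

t=0: arr=0 -> substrate=0 bound=0 product=0
t=1: arr=3 -> substrate=0 bound=3 product=0
t=2: arr=0 -> substrate=0 bound=3 product=0
t=3: arr=1 -> substrate=1 bound=3 product=0
t=4: arr=2 -> substrate=0 bound=3 product=3
t=5: arr=2 -> substrate=2 bound=3 product=3
t=6: arr=1 -> substrate=3 bound=3 product=3
t=7: arr=0 -> substrate=0 bound=3 product=6
t=8: arr=0 -> substrate=0 bound=3 product=6
t=9: arr=3 -> substrate=3 bound=3 product=6

Answer: 0 3 3 3 3 3 3 3 3 3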